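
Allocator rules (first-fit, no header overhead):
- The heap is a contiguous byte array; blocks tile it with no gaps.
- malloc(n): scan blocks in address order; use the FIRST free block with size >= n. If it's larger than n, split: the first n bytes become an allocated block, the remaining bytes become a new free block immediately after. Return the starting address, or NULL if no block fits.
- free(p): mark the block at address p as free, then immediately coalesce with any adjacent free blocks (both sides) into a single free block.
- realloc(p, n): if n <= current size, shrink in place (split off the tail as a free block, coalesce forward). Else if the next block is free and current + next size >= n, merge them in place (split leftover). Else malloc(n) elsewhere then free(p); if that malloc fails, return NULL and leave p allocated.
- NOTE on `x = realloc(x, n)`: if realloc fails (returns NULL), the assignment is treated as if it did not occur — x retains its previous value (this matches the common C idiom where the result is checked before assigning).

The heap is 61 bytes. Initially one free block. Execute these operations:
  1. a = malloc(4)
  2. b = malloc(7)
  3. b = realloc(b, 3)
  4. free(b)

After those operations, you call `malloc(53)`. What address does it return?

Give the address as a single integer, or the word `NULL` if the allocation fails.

Answer: 4

Derivation:
Op 1: a = malloc(4) -> a = 0; heap: [0-3 ALLOC][4-60 FREE]
Op 2: b = malloc(7) -> b = 4; heap: [0-3 ALLOC][4-10 ALLOC][11-60 FREE]
Op 3: b = realloc(b, 3) -> b = 4; heap: [0-3 ALLOC][4-6 ALLOC][7-60 FREE]
Op 4: free(b) -> (freed b); heap: [0-3 ALLOC][4-60 FREE]
malloc(53): first-fit scan over [0-3 ALLOC][4-60 FREE] -> 4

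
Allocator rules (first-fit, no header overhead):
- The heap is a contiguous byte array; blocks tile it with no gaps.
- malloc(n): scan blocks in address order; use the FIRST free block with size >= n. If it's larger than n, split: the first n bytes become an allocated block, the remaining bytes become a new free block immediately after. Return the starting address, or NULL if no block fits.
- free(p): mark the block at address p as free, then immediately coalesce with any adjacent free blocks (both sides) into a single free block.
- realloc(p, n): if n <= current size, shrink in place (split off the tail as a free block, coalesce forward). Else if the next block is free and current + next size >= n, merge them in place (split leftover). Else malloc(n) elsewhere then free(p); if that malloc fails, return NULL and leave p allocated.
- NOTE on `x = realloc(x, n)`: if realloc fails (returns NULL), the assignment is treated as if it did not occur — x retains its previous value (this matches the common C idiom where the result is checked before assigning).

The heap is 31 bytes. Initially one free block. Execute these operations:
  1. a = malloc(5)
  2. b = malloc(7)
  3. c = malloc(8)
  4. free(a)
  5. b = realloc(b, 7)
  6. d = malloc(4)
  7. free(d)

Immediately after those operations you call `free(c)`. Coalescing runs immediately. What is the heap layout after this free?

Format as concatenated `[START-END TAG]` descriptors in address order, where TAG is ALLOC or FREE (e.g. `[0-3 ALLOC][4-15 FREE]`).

Answer: [0-4 FREE][5-11 ALLOC][12-30 FREE]

Derivation:
Op 1: a = malloc(5) -> a = 0; heap: [0-4 ALLOC][5-30 FREE]
Op 2: b = malloc(7) -> b = 5; heap: [0-4 ALLOC][5-11 ALLOC][12-30 FREE]
Op 3: c = malloc(8) -> c = 12; heap: [0-4 ALLOC][5-11 ALLOC][12-19 ALLOC][20-30 FREE]
Op 4: free(a) -> (freed a); heap: [0-4 FREE][5-11 ALLOC][12-19 ALLOC][20-30 FREE]
Op 5: b = realloc(b, 7) -> b = 5; heap: [0-4 FREE][5-11 ALLOC][12-19 ALLOC][20-30 FREE]
Op 6: d = malloc(4) -> d = 0; heap: [0-3 ALLOC][4-4 FREE][5-11 ALLOC][12-19 ALLOC][20-30 FREE]
Op 7: free(d) -> (freed d); heap: [0-4 FREE][5-11 ALLOC][12-19 ALLOC][20-30 FREE]
free(c): c = 12 -> block [12-19 ALLOC]; mark free, coalesce with adjacent free neighbors -> [0-4 FREE][5-11 ALLOC][12-30 FREE]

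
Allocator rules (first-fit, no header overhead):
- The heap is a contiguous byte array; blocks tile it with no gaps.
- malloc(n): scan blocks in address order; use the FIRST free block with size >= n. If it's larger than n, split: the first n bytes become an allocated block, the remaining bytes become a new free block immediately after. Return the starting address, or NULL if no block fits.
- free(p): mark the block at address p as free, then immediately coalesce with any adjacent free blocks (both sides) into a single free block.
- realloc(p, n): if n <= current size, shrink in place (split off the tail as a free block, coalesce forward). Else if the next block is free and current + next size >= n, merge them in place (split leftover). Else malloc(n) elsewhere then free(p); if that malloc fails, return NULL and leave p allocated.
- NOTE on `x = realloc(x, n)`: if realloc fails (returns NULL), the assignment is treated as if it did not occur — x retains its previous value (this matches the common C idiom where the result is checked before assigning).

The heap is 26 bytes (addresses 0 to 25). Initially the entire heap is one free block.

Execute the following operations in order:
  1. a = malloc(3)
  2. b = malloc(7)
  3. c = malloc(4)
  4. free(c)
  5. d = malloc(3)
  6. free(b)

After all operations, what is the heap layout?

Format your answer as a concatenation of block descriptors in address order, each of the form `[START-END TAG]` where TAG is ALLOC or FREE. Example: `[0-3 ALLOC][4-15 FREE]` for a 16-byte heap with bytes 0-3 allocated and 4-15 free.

Op 1: a = malloc(3) -> a = 0; heap: [0-2 ALLOC][3-25 FREE]
Op 2: b = malloc(7) -> b = 3; heap: [0-2 ALLOC][3-9 ALLOC][10-25 FREE]
Op 3: c = malloc(4) -> c = 10; heap: [0-2 ALLOC][3-9 ALLOC][10-13 ALLOC][14-25 FREE]
Op 4: free(c) -> (freed c); heap: [0-2 ALLOC][3-9 ALLOC][10-25 FREE]
Op 5: d = malloc(3) -> d = 10; heap: [0-2 ALLOC][3-9 ALLOC][10-12 ALLOC][13-25 FREE]
Op 6: free(b) -> (freed b); heap: [0-2 ALLOC][3-9 FREE][10-12 ALLOC][13-25 FREE]

Answer: [0-2 ALLOC][3-9 FREE][10-12 ALLOC][13-25 FREE]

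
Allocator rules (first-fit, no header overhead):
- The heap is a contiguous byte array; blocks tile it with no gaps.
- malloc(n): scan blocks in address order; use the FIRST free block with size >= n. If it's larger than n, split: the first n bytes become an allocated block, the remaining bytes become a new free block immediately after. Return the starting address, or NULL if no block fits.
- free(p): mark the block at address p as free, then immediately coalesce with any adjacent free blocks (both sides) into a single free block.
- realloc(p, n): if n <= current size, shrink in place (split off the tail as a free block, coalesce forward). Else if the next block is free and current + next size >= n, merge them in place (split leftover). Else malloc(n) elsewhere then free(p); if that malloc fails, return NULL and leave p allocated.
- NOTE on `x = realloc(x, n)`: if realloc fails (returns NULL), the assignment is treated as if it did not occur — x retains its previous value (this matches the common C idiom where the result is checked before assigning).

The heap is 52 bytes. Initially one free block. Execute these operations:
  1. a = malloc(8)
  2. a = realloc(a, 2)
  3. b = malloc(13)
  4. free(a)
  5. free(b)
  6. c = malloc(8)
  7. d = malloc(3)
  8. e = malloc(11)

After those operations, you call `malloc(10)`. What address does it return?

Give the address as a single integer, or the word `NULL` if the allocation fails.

Answer: 22

Derivation:
Op 1: a = malloc(8) -> a = 0; heap: [0-7 ALLOC][8-51 FREE]
Op 2: a = realloc(a, 2) -> a = 0; heap: [0-1 ALLOC][2-51 FREE]
Op 3: b = malloc(13) -> b = 2; heap: [0-1 ALLOC][2-14 ALLOC][15-51 FREE]
Op 4: free(a) -> (freed a); heap: [0-1 FREE][2-14 ALLOC][15-51 FREE]
Op 5: free(b) -> (freed b); heap: [0-51 FREE]
Op 6: c = malloc(8) -> c = 0; heap: [0-7 ALLOC][8-51 FREE]
Op 7: d = malloc(3) -> d = 8; heap: [0-7 ALLOC][8-10 ALLOC][11-51 FREE]
Op 8: e = malloc(11) -> e = 11; heap: [0-7 ALLOC][8-10 ALLOC][11-21 ALLOC][22-51 FREE]
malloc(10): first-fit scan over [0-7 ALLOC][8-10 ALLOC][11-21 ALLOC][22-51 FREE] -> 22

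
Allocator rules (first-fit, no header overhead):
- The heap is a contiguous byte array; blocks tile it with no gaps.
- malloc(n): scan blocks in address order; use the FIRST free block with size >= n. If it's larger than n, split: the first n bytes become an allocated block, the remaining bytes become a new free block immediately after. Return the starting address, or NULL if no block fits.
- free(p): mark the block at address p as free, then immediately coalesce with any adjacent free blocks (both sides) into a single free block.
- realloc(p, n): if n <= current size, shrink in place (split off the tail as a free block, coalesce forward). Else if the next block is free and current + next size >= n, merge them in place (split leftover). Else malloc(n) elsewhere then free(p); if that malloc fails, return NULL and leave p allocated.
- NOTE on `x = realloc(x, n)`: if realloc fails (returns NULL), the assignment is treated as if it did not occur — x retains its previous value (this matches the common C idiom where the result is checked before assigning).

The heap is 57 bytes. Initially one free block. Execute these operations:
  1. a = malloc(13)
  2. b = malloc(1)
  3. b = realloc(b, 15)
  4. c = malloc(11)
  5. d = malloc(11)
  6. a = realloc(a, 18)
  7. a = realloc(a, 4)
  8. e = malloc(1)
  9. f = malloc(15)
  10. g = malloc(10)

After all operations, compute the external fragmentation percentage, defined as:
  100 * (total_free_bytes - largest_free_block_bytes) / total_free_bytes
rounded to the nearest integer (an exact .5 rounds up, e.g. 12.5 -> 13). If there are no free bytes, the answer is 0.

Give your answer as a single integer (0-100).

Op 1: a = malloc(13) -> a = 0; heap: [0-12 ALLOC][13-56 FREE]
Op 2: b = malloc(1) -> b = 13; heap: [0-12 ALLOC][13-13 ALLOC][14-56 FREE]
Op 3: b = realloc(b, 15) -> b = 13; heap: [0-12 ALLOC][13-27 ALLOC][28-56 FREE]
Op 4: c = malloc(11) -> c = 28; heap: [0-12 ALLOC][13-27 ALLOC][28-38 ALLOC][39-56 FREE]
Op 5: d = malloc(11) -> d = 39; heap: [0-12 ALLOC][13-27 ALLOC][28-38 ALLOC][39-49 ALLOC][50-56 FREE]
Op 6: a = realloc(a, 18) -> NULL (a unchanged); heap: [0-12 ALLOC][13-27 ALLOC][28-38 ALLOC][39-49 ALLOC][50-56 FREE]
Op 7: a = realloc(a, 4) -> a = 0; heap: [0-3 ALLOC][4-12 FREE][13-27 ALLOC][28-38 ALLOC][39-49 ALLOC][50-56 FREE]
Op 8: e = malloc(1) -> e = 4; heap: [0-3 ALLOC][4-4 ALLOC][5-12 FREE][13-27 ALLOC][28-38 ALLOC][39-49 ALLOC][50-56 FREE]
Op 9: f = malloc(15) -> f = NULL; heap: [0-3 ALLOC][4-4 ALLOC][5-12 FREE][13-27 ALLOC][28-38 ALLOC][39-49 ALLOC][50-56 FREE]
Op 10: g = malloc(10) -> g = NULL; heap: [0-3 ALLOC][4-4 ALLOC][5-12 FREE][13-27 ALLOC][28-38 ALLOC][39-49 ALLOC][50-56 FREE]
Free blocks: [8 7] total_free=15 largest=8 -> 100*(15-8)/15 = 700/15 ≈ 46.667 -> rounds to 47

Answer: 47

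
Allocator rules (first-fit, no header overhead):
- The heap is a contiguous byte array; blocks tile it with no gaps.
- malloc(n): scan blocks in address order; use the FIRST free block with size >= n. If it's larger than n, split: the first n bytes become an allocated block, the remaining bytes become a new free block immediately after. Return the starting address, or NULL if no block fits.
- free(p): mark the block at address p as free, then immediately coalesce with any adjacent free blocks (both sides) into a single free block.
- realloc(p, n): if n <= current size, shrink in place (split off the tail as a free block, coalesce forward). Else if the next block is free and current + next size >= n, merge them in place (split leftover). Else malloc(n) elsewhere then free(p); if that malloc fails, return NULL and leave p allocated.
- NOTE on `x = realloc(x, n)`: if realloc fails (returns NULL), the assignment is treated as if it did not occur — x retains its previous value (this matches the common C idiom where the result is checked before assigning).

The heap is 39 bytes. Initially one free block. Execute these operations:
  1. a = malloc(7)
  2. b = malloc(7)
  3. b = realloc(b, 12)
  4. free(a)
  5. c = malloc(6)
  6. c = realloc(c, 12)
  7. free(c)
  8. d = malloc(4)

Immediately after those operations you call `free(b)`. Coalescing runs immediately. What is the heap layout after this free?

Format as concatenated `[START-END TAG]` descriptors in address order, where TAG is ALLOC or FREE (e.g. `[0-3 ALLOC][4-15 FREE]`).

Answer: [0-3 ALLOC][4-38 FREE]

Derivation:
Op 1: a = malloc(7) -> a = 0; heap: [0-6 ALLOC][7-38 FREE]
Op 2: b = malloc(7) -> b = 7; heap: [0-6 ALLOC][7-13 ALLOC][14-38 FREE]
Op 3: b = realloc(b, 12) -> b = 7; heap: [0-6 ALLOC][7-18 ALLOC][19-38 FREE]
Op 4: free(a) -> (freed a); heap: [0-6 FREE][7-18 ALLOC][19-38 FREE]
Op 5: c = malloc(6) -> c = 0; heap: [0-5 ALLOC][6-6 FREE][7-18 ALLOC][19-38 FREE]
Op 6: c = realloc(c, 12) -> c = 19; heap: [0-6 FREE][7-18 ALLOC][19-30 ALLOC][31-38 FREE]
Op 7: free(c) -> (freed c); heap: [0-6 FREE][7-18 ALLOC][19-38 FREE]
Op 8: d = malloc(4) -> d = 0; heap: [0-3 ALLOC][4-6 FREE][7-18 ALLOC][19-38 FREE]
free(b): b = 7 -> block [7-18 ALLOC]; mark free, coalesce with adjacent free neighbors -> [0-3 ALLOC][4-38 FREE]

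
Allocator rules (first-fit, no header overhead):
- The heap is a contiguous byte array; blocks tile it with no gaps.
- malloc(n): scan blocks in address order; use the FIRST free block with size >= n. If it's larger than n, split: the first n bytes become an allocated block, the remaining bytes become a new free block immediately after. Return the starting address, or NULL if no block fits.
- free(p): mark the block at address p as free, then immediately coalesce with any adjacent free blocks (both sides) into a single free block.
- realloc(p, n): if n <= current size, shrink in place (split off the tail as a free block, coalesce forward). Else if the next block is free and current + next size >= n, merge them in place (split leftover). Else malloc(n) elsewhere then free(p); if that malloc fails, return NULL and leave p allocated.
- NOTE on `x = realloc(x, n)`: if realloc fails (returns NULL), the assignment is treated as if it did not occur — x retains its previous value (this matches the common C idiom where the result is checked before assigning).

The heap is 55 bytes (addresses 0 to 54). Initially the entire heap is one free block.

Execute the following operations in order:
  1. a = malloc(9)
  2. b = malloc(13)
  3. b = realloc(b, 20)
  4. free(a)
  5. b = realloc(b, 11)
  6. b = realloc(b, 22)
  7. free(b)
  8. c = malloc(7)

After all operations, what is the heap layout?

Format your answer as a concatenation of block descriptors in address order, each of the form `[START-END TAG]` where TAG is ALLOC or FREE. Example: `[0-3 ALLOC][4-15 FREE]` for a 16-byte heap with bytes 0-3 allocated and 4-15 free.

Answer: [0-6 ALLOC][7-54 FREE]

Derivation:
Op 1: a = malloc(9) -> a = 0; heap: [0-8 ALLOC][9-54 FREE]
Op 2: b = malloc(13) -> b = 9; heap: [0-8 ALLOC][9-21 ALLOC][22-54 FREE]
Op 3: b = realloc(b, 20) -> b = 9; heap: [0-8 ALLOC][9-28 ALLOC][29-54 FREE]
Op 4: free(a) -> (freed a); heap: [0-8 FREE][9-28 ALLOC][29-54 FREE]
Op 5: b = realloc(b, 11) -> b = 9; heap: [0-8 FREE][9-19 ALLOC][20-54 FREE]
Op 6: b = realloc(b, 22) -> b = 9; heap: [0-8 FREE][9-30 ALLOC][31-54 FREE]
Op 7: free(b) -> (freed b); heap: [0-54 FREE]
Op 8: c = malloc(7) -> c = 0; heap: [0-6 ALLOC][7-54 FREE]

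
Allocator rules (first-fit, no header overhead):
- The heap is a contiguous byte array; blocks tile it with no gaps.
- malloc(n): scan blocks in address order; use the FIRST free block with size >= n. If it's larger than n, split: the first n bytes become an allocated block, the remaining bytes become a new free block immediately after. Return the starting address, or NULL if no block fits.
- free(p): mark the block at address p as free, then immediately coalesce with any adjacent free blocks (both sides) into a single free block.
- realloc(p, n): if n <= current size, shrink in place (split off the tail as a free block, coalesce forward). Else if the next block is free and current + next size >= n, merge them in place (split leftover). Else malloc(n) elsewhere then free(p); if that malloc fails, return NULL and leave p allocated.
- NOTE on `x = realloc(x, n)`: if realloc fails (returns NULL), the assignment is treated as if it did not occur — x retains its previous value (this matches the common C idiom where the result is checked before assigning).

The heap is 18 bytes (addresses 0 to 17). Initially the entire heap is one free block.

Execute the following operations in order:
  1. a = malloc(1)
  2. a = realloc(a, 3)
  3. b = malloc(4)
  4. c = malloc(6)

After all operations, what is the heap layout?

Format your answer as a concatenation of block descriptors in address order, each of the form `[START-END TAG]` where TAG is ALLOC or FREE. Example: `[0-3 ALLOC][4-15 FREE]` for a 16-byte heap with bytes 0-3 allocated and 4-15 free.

Op 1: a = malloc(1) -> a = 0; heap: [0-0 ALLOC][1-17 FREE]
Op 2: a = realloc(a, 3) -> a = 0; heap: [0-2 ALLOC][3-17 FREE]
Op 3: b = malloc(4) -> b = 3; heap: [0-2 ALLOC][3-6 ALLOC][7-17 FREE]
Op 4: c = malloc(6) -> c = 7; heap: [0-2 ALLOC][3-6 ALLOC][7-12 ALLOC][13-17 FREE]

Answer: [0-2 ALLOC][3-6 ALLOC][7-12 ALLOC][13-17 FREE]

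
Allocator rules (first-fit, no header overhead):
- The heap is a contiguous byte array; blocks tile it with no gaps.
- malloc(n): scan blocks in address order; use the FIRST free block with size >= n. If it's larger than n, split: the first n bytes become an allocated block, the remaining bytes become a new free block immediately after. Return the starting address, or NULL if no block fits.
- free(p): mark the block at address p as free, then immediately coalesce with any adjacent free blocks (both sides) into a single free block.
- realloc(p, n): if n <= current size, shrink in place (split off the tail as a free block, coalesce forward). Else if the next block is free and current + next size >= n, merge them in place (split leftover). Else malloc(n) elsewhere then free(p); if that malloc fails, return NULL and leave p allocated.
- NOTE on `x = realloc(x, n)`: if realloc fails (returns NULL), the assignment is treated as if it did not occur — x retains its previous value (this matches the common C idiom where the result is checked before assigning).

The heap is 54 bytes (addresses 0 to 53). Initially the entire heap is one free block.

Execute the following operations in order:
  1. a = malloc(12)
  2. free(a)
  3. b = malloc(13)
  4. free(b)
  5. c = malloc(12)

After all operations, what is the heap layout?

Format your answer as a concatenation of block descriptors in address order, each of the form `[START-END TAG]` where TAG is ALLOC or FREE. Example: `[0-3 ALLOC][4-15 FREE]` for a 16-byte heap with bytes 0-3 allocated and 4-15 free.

Op 1: a = malloc(12) -> a = 0; heap: [0-11 ALLOC][12-53 FREE]
Op 2: free(a) -> (freed a); heap: [0-53 FREE]
Op 3: b = malloc(13) -> b = 0; heap: [0-12 ALLOC][13-53 FREE]
Op 4: free(b) -> (freed b); heap: [0-53 FREE]
Op 5: c = malloc(12) -> c = 0; heap: [0-11 ALLOC][12-53 FREE]

Answer: [0-11 ALLOC][12-53 FREE]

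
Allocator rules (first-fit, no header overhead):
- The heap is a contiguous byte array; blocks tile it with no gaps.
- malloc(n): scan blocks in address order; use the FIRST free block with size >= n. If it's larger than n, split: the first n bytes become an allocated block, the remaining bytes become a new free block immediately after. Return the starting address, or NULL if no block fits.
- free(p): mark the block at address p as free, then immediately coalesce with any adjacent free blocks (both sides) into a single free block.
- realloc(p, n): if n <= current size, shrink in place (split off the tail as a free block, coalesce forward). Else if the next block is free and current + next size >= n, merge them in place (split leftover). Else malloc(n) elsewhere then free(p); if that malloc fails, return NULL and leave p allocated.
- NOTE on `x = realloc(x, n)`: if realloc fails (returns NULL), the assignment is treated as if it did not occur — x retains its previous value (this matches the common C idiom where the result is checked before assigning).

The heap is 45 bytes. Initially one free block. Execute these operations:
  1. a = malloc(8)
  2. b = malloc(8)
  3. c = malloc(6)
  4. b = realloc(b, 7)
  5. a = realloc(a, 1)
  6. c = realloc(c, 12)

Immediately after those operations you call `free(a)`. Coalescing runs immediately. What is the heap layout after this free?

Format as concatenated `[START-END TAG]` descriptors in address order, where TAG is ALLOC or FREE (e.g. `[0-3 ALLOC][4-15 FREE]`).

Op 1: a = malloc(8) -> a = 0; heap: [0-7 ALLOC][8-44 FREE]
Op 2: b = malloc(8) -> b = 8; heap: [0-7 ALLOC][8-15 ALLOC][16-44 FREE]
Op 3: c = malloc(6) -> c = 16; heap: [0-7 ALLOC][8-15 ALLOC][16-21 ALLOC][22-44 FREE]
Op 4: b = realloc(b, 7) -> b = 8; heap: [0-7 ALLOC][8-14 ALLOC][15-15 FREE][16-21 ALLOC][22-44 FREE]
Op 5: a = realloc(a, 1) -> a = 0; heap: [0-0 ALLOC][1-7 FREE][8-14 ALLOC][15-15 FREE][16-21 ALLOC][22-44 FREE]
Op 6: c = realloc(c, 12) -> c = 16; heap: [0-0 ALLOC][1-7 FREE][8-14 ALLOC][15-15 FREE][16-27 ALLOC][28-44 FREE]
free(a): a = 0 -> block [0-0 ALLOC]; mark free, coalesce with adjacent free neighbors -> [0-7 FREE][8-14 ALLOC][15-15 FREE][16-27 ALLOC][28-44 FREE]

Answer: [0-7 FREE][8-14 ALLOC][15-15 FREE][16-27 ALLOC][28-44 FREE]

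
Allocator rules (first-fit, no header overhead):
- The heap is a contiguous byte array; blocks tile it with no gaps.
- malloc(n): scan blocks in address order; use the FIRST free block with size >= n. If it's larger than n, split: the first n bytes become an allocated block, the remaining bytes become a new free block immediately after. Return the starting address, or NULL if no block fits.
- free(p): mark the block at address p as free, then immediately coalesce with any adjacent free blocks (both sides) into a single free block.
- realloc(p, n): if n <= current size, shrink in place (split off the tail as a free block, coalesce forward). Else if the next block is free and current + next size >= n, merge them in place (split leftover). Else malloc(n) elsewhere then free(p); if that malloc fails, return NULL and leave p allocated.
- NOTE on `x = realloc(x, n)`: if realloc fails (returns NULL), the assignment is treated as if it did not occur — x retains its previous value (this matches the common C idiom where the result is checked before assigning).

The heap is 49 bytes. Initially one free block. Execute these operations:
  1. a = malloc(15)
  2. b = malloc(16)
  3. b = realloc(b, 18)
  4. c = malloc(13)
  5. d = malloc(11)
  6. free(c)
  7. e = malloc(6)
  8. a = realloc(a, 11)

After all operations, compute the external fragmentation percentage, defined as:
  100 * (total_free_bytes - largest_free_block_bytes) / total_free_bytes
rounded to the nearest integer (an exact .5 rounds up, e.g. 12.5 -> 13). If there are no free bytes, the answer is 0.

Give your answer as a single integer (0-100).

Op 1: a = malloc(15) -> a = 0; heap: [0-14 ALLOC][15-48 FREE]
Op 2: b = malloc(16) -> b = 15; heap: [0-14 ALLOC][15-30 ALLOC][31-48 FREE]
Op 3: b = realloc(b, 18) -> b = 15; heap: [0-14 ALLOC][15-32 ALLOC][33-48 FREE]
Op 4: c = malloc(13) -> c = 33; heap: [0-14 ALLOC][15-32 ALLOC][33-45 ALLOC][46-48 FREE]
Op 5: d = malloc(11) -> d = NULL; heap: [0-14 ALLOC][15-32 ALLOC][33-45 ALLOC][46-48 FREE]
Op 6: free(c) -> (freed c); heap: [0-14 ALLOC][15-32 ALLOC][33-48 FREE]
Op 7: e = malloc(6) -> e = 33; heap: [0-14 ALLOC][15-32 ALLOC][33-38 ALLOC][39-48 FREE]
Op 8: a = realloc(a, 11) -> a = 0; heap: [0-10 ALLOC][11-14 FREE][15-32 ALLOC][33-38 ALLOC][39-48 FREE]
Free blocks: [4 10] total_free=14 largest=10 -> 100*(14-10)/14 = 400/14 ≈ 28.571 -> rounds to 29

Answer: 29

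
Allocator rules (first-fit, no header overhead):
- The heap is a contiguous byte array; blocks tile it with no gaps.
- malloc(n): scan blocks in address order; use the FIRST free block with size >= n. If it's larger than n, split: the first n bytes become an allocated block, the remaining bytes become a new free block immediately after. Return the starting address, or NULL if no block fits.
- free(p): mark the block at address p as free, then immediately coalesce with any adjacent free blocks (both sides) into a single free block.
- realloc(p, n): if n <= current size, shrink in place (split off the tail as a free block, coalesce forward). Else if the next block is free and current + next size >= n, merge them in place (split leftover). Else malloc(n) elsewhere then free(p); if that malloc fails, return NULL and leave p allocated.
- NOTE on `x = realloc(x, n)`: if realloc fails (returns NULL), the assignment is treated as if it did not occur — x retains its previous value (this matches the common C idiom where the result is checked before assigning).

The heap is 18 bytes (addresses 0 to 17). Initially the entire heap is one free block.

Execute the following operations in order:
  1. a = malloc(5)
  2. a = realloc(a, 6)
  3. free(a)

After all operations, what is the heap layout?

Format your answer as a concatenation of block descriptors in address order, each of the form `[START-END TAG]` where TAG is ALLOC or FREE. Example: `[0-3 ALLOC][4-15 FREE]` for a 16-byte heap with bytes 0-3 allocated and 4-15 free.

Answer: [0-17 FREE]

Derivation:
Op 1: a = malloc(5) -> a = 0; heap: [0-4 ALLOC][5-17 FREE]
Op 2: a = realloc(a, 6) -> a = 0; heap: [0-5 ALLOC][6-17 FREE]
Op 3: free(a) -> (freed a); heap: [0-17 FREE]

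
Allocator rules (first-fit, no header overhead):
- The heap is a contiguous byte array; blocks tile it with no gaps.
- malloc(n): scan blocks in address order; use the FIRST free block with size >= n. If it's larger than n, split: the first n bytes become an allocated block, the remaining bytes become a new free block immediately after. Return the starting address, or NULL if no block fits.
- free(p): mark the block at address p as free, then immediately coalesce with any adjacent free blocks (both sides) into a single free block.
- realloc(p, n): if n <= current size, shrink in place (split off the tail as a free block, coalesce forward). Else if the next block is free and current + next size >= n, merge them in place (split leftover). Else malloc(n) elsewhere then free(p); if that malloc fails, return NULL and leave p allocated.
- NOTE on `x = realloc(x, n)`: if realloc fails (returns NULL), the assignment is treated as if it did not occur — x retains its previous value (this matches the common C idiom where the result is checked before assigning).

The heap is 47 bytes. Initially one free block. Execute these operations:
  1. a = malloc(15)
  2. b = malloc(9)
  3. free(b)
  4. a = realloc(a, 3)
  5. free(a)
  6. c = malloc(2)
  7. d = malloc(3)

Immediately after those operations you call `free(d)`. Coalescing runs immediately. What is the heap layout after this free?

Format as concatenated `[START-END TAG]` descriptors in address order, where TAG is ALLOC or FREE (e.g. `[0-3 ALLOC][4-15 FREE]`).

Answer: [0-1 ALLOC][2-46 FREE]

Derivation:
Op 1: a = malloc(15) -> a = 0; heap: [0-14 ALLOC][15-46 FREE]
Op 2: b = malloc(9) -> b = 15; heap: [0-14 ALLOC][15-23 ALLOC][24-46 FREE]
Op 3: free(b) -> (freed b); heap: [0-14 ALLOC][15-46 FREE]
Op 4: a = realloc(a, 3) -> a = 0; heap: [0-2 ALLOC][3-46 FREE]
Op 5: free(a) -> (freed a); heap: [0-46 FREE]
Op 6: c = malloc(2) -> c = 0; heap: [0-1 ALLOC][2-46 FREE]
Op 7: d = malloc(3) -> d = 2; heap: [0-1 ALLOC][2-4 ALLOC][5-46 FREE]
free(d): d = 2 -> block [2-4 ALLOC]; mark free, coalesce with adjacent free neighbors -> [0-1 ALLOC][2-46 FREE]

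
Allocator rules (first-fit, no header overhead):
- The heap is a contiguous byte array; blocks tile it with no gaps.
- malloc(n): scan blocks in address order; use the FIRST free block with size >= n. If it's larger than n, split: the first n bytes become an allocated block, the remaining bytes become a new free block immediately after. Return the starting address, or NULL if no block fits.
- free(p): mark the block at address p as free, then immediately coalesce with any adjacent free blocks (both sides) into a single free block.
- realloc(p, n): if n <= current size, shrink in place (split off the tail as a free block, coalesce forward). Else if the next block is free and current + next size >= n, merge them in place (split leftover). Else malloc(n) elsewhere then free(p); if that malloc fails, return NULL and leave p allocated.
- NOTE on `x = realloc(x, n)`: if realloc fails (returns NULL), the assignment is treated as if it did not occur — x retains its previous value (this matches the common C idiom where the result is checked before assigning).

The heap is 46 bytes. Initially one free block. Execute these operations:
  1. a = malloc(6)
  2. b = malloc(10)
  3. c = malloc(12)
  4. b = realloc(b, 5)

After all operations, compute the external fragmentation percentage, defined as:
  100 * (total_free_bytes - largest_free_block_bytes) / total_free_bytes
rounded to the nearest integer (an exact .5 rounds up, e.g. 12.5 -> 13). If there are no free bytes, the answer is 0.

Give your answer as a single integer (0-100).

Answer: 22

Derivation:
Op 1: a = malloc(6) -> a = 0; heap: [0-5 ALLOC][6-45 FREE]
Op 2: b = malloc(10) -> b = 6; heap: [0-5 ALLOC][6-15 ALLOC][16-45 FREE]
Op 3: c = malloc(12) -> c = 16; heap: [0-5 ALLOC][6-15 ALLOC][16-27 ALLOC][28-45 FREE]
Op 4: b = realloc(b, 5) -> b = 6; heap: [0-5 ALLOC][6-10 ALLOC][11-15 FREE][16-27 ALLOC][28-45 FREE]
Free blocks: [5 18] total_free=23 largest=18 -> 100*(23-18)/23 = 500/23 ≈ 21.739 -> rounds to 22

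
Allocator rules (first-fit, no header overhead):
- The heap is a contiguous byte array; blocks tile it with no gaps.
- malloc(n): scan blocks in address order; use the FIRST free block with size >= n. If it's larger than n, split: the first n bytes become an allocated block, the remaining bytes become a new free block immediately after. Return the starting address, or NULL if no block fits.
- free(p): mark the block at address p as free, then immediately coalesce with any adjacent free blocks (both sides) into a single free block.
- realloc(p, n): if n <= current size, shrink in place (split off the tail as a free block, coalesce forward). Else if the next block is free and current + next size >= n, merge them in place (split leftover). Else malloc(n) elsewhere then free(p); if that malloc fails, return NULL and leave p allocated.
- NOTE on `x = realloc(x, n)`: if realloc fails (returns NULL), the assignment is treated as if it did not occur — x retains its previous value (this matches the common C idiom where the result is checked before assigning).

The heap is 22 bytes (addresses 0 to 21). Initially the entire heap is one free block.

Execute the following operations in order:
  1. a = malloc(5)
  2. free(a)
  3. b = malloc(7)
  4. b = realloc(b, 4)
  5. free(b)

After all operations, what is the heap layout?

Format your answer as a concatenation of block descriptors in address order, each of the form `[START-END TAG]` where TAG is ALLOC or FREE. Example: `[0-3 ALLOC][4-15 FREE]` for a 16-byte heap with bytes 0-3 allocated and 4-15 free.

Answer: [0-21 FREE]

Derivation:
Op 1: a = malloc(5) -> a = 0; heap: [0-4 ALLOC][5-21 FREE]
Op 2: free(a) -> (freed a); heap: [0-21 FREE]
Op 3: b = malloc(7) -> b = 0; heap: [0-6 ALLOC][7-21 FREE]
Op 4: b = realloc(b, 4) -> b = 0; heap: [0-3 ALLOC][4-21 FREE]
Op 5: free(b) -> (freed b); heap: [0-21 FREE]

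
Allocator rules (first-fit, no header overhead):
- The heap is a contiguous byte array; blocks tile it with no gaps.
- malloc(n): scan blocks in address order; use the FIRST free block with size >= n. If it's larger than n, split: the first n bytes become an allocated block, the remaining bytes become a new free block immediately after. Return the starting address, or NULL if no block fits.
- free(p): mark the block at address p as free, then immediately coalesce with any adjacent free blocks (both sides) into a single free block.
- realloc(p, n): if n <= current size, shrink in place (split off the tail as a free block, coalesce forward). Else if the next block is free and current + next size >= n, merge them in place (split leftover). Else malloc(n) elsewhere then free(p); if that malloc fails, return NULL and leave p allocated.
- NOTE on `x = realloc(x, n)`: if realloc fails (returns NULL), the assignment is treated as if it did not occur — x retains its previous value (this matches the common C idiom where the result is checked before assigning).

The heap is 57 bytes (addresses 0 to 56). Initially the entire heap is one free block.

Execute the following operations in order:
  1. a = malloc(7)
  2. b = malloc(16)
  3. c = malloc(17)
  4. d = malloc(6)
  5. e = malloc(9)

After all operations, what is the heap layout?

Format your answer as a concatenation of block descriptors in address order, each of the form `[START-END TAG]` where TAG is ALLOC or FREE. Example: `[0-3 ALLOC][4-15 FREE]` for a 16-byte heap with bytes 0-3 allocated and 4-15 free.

Answer: [0-6 ALLOC][7-22 ALLOC][23-39 ALLOC][40-45 ALLOC][46-54 ALLOC][55-56 FREE]

Derivation:
Op 1: a = malloc(7) -> a = 0; heap: [0-6 ALLOC][7-56 FREE]
Op 2: b = malloc(16) -> b = 7; heap: [0-6 ALLOC][7-22 ALLOC][23-56 FREE]
Op 3: c = malloc(17) -> c = 23; heap: [0-6 ALLOC][7-22 ALLOC][23-39 ALLOC][40-56 FREE]
Op 4: d = malloc(6) -> d = 40; heap: [0-6 ALLOC][7-22 ALLOC][23-39 ALLOC][40-45 ALLOC][46-56 FREE]
Op 5: e = malloc(9) -> e = 46; heap: [0-6 ALLOC][7-22 ALLOC][23-39 ALLOC][40-45 ALLOC][46-54 ALLOC][55-56 FREE]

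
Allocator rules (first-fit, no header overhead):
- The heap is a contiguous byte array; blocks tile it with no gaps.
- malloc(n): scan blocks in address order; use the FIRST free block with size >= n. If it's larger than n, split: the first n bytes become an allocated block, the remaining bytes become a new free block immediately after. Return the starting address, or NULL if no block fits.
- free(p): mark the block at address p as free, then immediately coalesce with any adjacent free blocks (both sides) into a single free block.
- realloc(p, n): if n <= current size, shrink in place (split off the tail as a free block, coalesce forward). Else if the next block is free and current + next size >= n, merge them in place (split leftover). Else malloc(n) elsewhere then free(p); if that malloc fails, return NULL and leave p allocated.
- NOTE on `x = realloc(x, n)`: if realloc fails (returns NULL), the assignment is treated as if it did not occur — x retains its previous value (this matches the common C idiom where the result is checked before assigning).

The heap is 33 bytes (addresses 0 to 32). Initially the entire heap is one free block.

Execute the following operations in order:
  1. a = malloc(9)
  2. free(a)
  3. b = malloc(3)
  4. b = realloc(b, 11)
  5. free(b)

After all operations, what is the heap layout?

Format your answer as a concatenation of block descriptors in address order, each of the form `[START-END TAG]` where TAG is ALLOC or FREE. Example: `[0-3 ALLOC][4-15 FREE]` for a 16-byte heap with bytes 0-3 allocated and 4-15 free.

Answer: [0-32 FREE]

Derivation:
Op 1: a = malloc(9) -> a = 0; heap: [0-8 ALLOC][9-32 FREE]
Op 2: free(a) -> (freed a); heap: [0-32 FREE]
Op 3: b = malloc(3) -> b = 0; heap: [0-2 ALLOC][3-32 FREE]
Op 4: b = realloc(b, 11) -> b = 0; heap: [0-10 ALLOC][11-32 FREE]
Op 5: free(b) -> (freed b); heap: [0-32 FREE]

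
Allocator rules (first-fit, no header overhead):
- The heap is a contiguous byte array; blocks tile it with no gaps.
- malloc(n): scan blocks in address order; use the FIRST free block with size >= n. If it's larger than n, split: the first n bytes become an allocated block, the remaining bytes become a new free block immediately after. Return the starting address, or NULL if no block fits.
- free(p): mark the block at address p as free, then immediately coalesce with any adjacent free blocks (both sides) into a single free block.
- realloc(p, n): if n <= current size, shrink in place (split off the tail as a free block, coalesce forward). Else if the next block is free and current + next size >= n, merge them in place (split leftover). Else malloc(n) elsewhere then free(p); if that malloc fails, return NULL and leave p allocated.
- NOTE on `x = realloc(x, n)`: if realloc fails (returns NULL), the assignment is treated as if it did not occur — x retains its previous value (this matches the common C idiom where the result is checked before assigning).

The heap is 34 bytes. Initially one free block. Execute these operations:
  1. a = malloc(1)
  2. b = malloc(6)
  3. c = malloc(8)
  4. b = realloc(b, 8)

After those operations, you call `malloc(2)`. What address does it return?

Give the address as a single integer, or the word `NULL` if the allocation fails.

Op 1: a = malloc(1) -> a = 0; heap: [0-0 ALLOC][1-33 FREE]
Op 2: b = malloc(6) -> b = 1; heap: [0-0 ALLOC][1-6 ALLOC][7-33 FREE]
Op 3: c = malloc(8) -> c = 7; heap: [0-0 ALLOC][1-6 ALLOC][7-14 ALLOC][15-33 FREE]
Op 4: b = realloc(b, 8) -> b = 15; heap: [0-0 ALLOC][1-6 FREE][7-14 ALLOC][15-22 ALLOC][23-33 FREE]
malloc(2): first-fit scan over [0-0 ALLOC][1-6 FREE][7-14 ALLOC][15-22 ALLOC][23-33 FREE] -> 1

Answer: 1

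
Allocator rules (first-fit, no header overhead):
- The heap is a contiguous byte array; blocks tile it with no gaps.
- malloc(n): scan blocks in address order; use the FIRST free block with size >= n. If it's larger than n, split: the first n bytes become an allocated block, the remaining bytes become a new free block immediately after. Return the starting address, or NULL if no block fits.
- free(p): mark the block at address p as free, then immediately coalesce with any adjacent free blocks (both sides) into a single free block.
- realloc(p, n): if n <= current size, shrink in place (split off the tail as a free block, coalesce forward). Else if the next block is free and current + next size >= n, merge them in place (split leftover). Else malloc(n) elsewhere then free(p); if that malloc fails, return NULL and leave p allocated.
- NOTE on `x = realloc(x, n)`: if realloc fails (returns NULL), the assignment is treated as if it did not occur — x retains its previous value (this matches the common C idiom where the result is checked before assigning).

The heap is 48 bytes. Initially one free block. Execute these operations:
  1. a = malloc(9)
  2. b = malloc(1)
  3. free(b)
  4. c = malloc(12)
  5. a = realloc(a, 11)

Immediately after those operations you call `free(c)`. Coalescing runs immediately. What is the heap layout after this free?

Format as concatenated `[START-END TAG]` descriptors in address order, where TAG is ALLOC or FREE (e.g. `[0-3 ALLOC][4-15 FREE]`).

Op 1: a = malloc(9) -> a = 0; heap: [0-8 ALLOC][9-47 FREE]
Op 2: b = malloc(1) -> b = 9; heap: [0-8 ALLOC][9-9 ALLOC][10-47 FREE]
Op 3: free(b) -> (freed b); heap: [0-8 ALLOC][9-47 FREE]
Op 4: c = malloc(12) -> c = 9; heap: [0-8 ALLOC][9-20 ALLOC][21-47 FREE]
Op 5: a = realloc(a, 11) -> a = 21; heap: [0-8 FREE][9-20 ALLOC][21-31 ALLOC][32-47 FREE]
free(c): c = 9 -> block [9-20 ALLOC]; mark free, coalesce with adjacent free neighbors -> [0-20 FREE][21-31 ALLOC][32-47 FREE]

Answer: [0-20 FREE][21-31 ALLOC][32-47 FREE]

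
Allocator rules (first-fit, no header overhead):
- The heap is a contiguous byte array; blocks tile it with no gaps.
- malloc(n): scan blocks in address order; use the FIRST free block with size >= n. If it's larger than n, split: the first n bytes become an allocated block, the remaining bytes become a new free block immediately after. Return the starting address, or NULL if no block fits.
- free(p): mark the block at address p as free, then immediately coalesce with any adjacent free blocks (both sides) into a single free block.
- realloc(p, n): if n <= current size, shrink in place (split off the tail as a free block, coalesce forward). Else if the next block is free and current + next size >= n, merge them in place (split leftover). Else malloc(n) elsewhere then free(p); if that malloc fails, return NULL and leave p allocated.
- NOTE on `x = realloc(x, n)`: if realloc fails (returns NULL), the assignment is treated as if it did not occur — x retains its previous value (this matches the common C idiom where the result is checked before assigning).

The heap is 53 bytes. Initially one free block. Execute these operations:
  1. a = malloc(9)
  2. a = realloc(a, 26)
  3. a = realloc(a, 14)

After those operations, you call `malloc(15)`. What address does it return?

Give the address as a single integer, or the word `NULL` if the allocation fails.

Answer: 14

Derivation:
Op 1: a = malloc(9) -> a = 0; heap: [0-8 ALLOC][9-52 FREE]
Op 2: a = realloc(a, 26) -> a = 0; heap: [0-25 ALLOC][26-52 FREE]
Op 3: a = realloc(a, 14) -> a = 0; heap: [0-13 ALLOC][14-52 FREE]
malloc(15): first-fit scan over [0-13 ALLOC][14-52 FREE] -> 14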